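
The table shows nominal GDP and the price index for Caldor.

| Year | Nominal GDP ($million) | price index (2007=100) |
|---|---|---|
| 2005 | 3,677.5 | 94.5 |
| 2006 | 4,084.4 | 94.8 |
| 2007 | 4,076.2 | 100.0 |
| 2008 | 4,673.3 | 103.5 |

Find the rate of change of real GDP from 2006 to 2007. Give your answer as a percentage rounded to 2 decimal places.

-5.39%

Real GDP 2006 = 4084.4/0.948 = 4308.44.
Real GDP 2007 = 4076.2/1.000 = 4076.20.
Change = 4076.20/4308.44 − 1 = -0.0539.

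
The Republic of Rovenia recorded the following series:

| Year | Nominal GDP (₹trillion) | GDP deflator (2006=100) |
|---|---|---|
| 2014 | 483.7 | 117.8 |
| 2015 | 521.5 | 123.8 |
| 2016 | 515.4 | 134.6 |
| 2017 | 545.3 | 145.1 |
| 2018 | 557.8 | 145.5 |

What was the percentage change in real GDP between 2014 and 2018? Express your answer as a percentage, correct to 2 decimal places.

-6.63%

Real GDP 2014 = 483.7/1.178 = 410.61.
Real GDP 2018 = 557.8/1.455 = 383.37.
Change = 383.37/410.61 − 1 = -0.0663.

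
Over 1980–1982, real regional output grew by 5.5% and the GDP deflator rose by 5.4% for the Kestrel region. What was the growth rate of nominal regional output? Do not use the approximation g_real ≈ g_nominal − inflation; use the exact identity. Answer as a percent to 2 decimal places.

(1 + g_nom) = (1 + g_real)(1 + π) = 1.0550 × 1.0540 = 1.11197.

11.20%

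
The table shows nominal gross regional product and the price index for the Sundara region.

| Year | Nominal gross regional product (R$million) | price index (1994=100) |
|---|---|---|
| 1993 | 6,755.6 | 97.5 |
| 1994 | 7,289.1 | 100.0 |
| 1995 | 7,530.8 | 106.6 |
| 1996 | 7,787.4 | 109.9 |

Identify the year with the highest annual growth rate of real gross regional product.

1994: real = 7289.1/1.000 = 7289.10; growth vs 1993 (6928.82) = 5.20%.
1995: real = 7530.8/1.066 = 7064.54; growth vs 1994 (7289.10) = -3.08%.
1996: real = 7787.4/1.099 = 7085.90; growth vs 1995 (7064.54) = 0.30%.

1994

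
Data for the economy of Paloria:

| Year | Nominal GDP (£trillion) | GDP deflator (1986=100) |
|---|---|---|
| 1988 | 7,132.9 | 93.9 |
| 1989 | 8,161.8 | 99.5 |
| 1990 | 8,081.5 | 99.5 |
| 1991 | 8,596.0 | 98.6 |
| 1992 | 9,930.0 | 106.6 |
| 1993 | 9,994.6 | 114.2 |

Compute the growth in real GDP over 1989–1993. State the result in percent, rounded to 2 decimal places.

6.69%

Real GDP 1989 = 8161.8/0.995 = 8202.81.
Real GDP 1993 = 9994.6/1.142 = 8751.84.
Change = 8751.84/8202.81 − 1 = 0.0669.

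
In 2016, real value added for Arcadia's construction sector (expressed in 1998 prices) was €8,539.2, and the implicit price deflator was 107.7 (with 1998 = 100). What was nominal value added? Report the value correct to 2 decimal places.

Nominal value added = Real × (implicit price deflator/100) = 8539.2 × 1.077 = 9196.72.

€9,196.72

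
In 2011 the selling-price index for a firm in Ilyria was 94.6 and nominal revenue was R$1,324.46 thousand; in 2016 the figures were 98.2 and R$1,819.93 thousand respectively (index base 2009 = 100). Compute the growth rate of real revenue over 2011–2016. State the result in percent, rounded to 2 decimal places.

Real revenue 2011 = 1324.46 / 0.946 = 1400.06.
Real revenue 2016 = 1819.93 / 0.982 = 1853.29.
Real growth = 1853.29 / 1400.06 − 1 = 0.3237.

32.37%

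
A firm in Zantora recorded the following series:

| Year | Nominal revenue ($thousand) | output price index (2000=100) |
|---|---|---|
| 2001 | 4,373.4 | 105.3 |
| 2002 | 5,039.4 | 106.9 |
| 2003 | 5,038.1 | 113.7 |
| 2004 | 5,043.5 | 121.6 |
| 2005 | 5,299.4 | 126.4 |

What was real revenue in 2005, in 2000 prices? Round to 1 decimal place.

Real revenue 2005 = 5299.4 / 1.264 = 4192.56.

$4,192.6 thousand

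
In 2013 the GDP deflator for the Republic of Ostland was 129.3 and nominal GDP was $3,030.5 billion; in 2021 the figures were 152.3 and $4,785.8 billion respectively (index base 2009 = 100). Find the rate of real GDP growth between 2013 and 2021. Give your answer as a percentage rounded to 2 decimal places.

34.07%

Deflate each year: 2013 → 3030.5/1.293 = 2343.77; 2021 → 4785.8/1.523 = 3142.35.
So real GDP changed by 3142.35/2343.77 − 1 = 0.3407, i.e. 34.07%.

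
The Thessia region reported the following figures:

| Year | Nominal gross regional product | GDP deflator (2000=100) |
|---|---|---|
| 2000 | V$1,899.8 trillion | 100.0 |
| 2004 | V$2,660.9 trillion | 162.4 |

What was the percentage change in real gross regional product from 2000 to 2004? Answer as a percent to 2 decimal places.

Real gross regional product 2000 = 1899.8 / 1.000 = 1899.80.
Real gross regional product 2004 = 2660.9 / 1.624 = 1638.49.
Real growth = 1638.49 / 1899.80 − 1 = -0.1375.

-13.75%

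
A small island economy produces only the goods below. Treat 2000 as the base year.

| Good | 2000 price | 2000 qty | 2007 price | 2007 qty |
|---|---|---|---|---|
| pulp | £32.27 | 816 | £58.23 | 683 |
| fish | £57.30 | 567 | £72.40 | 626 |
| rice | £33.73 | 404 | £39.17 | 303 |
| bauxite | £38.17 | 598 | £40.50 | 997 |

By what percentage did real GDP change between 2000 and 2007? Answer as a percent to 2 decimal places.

11.45%

Real GDP 2000 = Nominal GDP 2000 = 32.27·816 + 57.30·567 + 33.73·404 + 38.17·598 = 95274.00.
Real GDP 2007 (at 2000 prices) = 32.27·683 + 57.30·626 + 33.73·303 + 38.17·997 = 106185.89.
Real growth = 106185.89/95274.00 − 1 = 0.1145.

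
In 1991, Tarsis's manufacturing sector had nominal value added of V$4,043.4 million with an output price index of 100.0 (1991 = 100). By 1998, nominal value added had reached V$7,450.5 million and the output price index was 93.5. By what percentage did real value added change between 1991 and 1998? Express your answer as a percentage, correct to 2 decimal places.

97.07%

Deflate each year: 1991 → 4043.4/1.000 = 4043.40; 1998 → 7450.5/0.935 = 7968.45.
So real value added changed by 7968.45/4043.40 − 1 = 0.9707, i.e. 97.07%.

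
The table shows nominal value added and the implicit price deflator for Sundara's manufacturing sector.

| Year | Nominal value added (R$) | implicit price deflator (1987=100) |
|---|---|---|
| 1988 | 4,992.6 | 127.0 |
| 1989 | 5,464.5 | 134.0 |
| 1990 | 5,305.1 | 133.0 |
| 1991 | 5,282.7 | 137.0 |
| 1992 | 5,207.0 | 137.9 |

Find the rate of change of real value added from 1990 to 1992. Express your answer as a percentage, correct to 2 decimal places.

-5.34%

Real value added 1990 = 5305.1/1.330 = 3988.80.
Real value added 1992 = 5207.0/1.379 = 3775.92.
Change = 3775.92/3988.80 − 1 = -0.0534.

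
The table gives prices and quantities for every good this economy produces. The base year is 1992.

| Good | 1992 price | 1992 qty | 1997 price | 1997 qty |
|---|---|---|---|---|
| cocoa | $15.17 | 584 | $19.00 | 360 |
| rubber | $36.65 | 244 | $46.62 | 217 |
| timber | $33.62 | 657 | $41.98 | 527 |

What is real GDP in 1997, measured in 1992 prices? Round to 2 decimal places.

Real GDP 1997 = Σ (p_1992 × q_1997) = 15.17·360 + 36.65·217 + 33.62·527 = 31131.99.

$31131.99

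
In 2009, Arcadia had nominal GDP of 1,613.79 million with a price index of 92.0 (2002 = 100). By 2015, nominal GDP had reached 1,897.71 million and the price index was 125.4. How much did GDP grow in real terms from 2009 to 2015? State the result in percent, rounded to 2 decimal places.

Deflate each year: 2009 → 1613.79/0.920 = 1754.12; 2015 → 1897.71/1.254 = 1513.33.
So real GDP changed by 1513.33/1754.12 − 1 = -0.1373, i.e. -13.73%.

-13.73%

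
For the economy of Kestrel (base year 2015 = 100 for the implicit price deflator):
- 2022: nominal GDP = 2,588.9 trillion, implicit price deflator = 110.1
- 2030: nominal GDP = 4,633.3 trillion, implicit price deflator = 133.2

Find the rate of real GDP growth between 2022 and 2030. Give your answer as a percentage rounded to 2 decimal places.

47.93%

Real GDP 2022 = 2588.9 / 1.101 = 2351.41.
Real GDP 2030 = 4633.3 / 1.332 = 3478.45.
Real growth = 3478.45 / 2351.41 − 1 = 0.4793.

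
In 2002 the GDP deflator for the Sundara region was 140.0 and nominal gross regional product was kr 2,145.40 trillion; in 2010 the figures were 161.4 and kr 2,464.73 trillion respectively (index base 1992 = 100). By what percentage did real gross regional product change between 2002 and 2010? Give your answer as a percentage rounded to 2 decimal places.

Deflate each year: 2002 → 2145.40/1.400 = 1532.43; 2010 → 2464.73/1.614 = 1527.09.
So real gross regional product changed by 1527.09/1532.43 − 1 = -0.0035, i.e. -0.35%.

-0.35%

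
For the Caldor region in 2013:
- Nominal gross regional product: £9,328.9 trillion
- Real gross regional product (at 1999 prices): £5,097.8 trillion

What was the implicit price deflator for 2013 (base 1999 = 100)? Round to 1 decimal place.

183.0

implicit price deflator = (Nominal / Real) × 100 = 9328.9 / 5097.8 × 100 = 183.00.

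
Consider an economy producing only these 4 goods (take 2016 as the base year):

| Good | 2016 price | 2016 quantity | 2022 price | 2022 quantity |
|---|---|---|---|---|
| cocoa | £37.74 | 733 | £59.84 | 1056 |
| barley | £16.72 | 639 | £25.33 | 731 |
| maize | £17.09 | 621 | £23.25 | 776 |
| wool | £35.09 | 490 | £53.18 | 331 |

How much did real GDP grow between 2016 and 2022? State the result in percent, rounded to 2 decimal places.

16.32%

Real GDP 2016 = Nominal GDP 2016 = 37.74·733 + 16.72·639 + 17.09·621 + 35.09·490 = 66154.49.
Real GDP 2022 (at 2016 prices) = 37.74·1056 + 16.72·731 + 17.09·776 + 35.09·331 = 76952.39.
Real growth = 76952.39/66154.49 − 1 = 0.1632.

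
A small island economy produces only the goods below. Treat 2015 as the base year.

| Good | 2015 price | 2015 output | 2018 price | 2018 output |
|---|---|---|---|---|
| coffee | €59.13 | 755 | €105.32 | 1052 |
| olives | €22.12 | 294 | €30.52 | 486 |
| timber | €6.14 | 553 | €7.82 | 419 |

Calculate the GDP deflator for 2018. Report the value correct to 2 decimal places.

170.67

Nominal GDP 2018 = 105.32·1052 + 30.52·486 + 7.82·419 = 128905.94.
Real GDP 2018 (at 2015 prices) = 59.13·1052 + 22.12·486 + 6.14·419 = 75527.74.
Deflator = Nominal/Real × 100 = 128905.94/75527.74 × 100 = 170.674.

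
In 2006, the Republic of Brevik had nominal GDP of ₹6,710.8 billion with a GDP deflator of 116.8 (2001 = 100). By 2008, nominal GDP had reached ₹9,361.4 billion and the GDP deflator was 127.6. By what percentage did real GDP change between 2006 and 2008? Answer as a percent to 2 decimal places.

Deflate each year: 2006 → 6710.8/1.168 = 5745.55; 2008 → 9361.4/1.276 = 7336.52.
So real GDP changed by 7336.52/5745.55 − 1 = 0.2769, i.e. 27.69%.

27.69%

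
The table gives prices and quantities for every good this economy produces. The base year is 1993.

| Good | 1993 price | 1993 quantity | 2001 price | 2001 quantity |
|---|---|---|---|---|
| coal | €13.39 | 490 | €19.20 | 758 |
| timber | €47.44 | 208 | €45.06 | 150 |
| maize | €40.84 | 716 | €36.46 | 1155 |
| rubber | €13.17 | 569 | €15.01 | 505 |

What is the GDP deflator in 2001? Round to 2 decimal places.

99.88

Nominal GDP 2001 = 19.20·758 + 45.06·150 + 36.46·1155 + 15.01·505 = 71003.95.
Real GDP 2001 (at 1993 prices) = 13.39·758 + 47.44·150 + 40.84·1155 + 13.17·505 = 71086.67.
Deflator = Nominal/Real × 100 = 71003.95/71086.67 × 100 = 99.884.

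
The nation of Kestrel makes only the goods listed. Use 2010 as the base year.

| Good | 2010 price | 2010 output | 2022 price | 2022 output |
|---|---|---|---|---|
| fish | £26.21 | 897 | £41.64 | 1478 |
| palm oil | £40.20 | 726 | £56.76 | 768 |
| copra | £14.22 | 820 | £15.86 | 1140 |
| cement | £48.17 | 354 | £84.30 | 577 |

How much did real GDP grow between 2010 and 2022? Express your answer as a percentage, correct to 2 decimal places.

Real GDP 2010 = Nominal GDP 2010 = 26.21·897 + 40.20·726 + 14.22·820 + 48.17·354 = 81408.15.
Real GDP 2022 (at 2010 prices) = 26.21·1478 + 40.20·768 + 14.22·1140 + 48.17·577 = 113616.87.
Real growth = 113616.87/81408.15 − 1 = 0.3956.

39.56%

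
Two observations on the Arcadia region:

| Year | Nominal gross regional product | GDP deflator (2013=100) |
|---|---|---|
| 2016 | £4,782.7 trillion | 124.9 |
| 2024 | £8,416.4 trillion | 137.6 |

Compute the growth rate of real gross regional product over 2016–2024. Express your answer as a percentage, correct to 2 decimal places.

Deflate each year: 2016 → 4782.7/1.249 = 3829.22; 2024 → 8416.4/1.376 = 6116.57.
So real gross regional product changed by 6116.57/3829.22 − 1 = 0.5973, i.e. 59.73%.

59.73%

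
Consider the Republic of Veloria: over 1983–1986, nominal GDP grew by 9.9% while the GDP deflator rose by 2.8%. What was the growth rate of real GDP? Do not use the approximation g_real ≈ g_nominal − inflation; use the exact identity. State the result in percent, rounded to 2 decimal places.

(1 + g_nom) = (1 + g_real)(1 + π), so g_real = 1.0990 / 1.0280 − 1 = 0.06907.

6.91%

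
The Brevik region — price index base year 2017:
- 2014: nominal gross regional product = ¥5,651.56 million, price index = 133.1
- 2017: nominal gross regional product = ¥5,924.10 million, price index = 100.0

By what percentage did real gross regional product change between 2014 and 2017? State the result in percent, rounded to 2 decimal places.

Real gross regional product 2014 = 5651.56 / 1.331 = 4246.10.
Real gross regional product 2017 = 5924.10 / 1.000 = 5924.10.
Real growth = 5924.10 / 4246.10 − 1 = 0.3952.

39.52%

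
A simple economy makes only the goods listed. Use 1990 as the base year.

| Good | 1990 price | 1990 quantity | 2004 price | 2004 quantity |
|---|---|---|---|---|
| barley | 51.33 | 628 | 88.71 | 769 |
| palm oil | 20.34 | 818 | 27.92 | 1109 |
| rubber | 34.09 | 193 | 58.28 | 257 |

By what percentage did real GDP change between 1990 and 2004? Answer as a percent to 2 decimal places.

Real GDP 1990 = Nominal GDP 1990 = 51.33·628 + 20.34·818 + 34.09·193 = 55452.73.
Real GDP 2004 (at 1990 prices) = 51.33·769 + 20.34·1109 + 34.09·257 = 70790.96.
Real growth = 70790.96/55452.73 − 1 = 0.2766.

27.66%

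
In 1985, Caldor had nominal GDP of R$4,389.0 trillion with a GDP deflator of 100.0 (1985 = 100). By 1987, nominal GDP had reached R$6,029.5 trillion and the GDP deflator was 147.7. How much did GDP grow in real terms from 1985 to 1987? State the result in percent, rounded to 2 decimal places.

Real GDP 1985 = 4389.0 / 1.000 = 4389.00.
Real GDP 1987 = 6029.5 / 1.477 = 4082.26.
Real growth = 4082.26 / 4389.00 − 1 = -0.0699.

-6.99%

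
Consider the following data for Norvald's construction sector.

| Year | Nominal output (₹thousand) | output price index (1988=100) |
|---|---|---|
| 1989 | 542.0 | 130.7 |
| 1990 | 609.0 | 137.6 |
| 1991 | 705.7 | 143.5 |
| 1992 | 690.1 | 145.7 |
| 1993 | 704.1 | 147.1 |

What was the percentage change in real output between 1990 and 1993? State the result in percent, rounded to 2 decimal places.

Real output 1990 = 609.0/1.376 = 442.59.
Real output 1993 = 704.1/1.471 = 478.65.
Change = 478.65/442.59 − 1 = 0.0815.

8.15%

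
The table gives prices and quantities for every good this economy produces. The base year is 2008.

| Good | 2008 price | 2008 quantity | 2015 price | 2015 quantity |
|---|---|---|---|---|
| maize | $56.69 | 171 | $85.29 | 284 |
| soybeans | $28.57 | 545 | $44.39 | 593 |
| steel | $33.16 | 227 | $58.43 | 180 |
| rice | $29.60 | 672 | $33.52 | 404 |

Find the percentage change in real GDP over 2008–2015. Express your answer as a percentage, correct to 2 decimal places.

-3.25%

Real GDP 2008 = Nominal GDP 2008 = 56.69·171 + 28.57·545 + 33.16·227 + 29.60·672 = 52683.16.
Real GDP 2015 (at 2008 prices) = 56.69·284 + 28.57·593 + 33.16·180 + 29.60·404 = 50969.17.
Real growth = 50969.17/52683.16 − 1 = -0.0325.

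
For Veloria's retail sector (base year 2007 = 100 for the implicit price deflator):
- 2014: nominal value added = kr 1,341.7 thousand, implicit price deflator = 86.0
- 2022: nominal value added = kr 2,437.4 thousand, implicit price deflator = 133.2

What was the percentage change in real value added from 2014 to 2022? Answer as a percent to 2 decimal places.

17.29%

Deflate each year: 2014 → 1341.7/0.860 = 1560.12; 2022 → 2437.4/1.332 = 1829.88.
So real value added changed by 1829.88/1560.12 − 1 = 0.1729, i.e. 17.29%.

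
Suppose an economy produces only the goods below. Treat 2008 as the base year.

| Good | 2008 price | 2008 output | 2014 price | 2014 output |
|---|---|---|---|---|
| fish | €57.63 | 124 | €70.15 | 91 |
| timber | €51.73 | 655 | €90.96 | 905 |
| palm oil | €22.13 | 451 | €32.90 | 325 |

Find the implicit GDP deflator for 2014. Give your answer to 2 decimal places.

167.75

Nominal GDP 2014 = 70.15·91 + 90.96·905 + 32.90·325 = 99394.95.
Real GDP 2014 (at 2008 prices) = 57.63·91 + 51.73·905 + 22.13·325 = 59252.23.
Deflator = Nominal/Real × 100 = 99394.95/59252.23 × 100 = 167.749.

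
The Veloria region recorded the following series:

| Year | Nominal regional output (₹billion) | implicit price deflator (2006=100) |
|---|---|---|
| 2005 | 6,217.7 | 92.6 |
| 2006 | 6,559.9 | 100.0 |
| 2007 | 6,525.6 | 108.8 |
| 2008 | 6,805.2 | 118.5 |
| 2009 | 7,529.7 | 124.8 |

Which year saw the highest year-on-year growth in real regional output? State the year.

2009

2006: real = 6559.9/1.000 = 6559.90; growth vs 2005 (6714.58) = -2.30%.
2007: real = 6525.6/1.088 = 5997.79; growth vs 2006 (6559.90) = -8.57%.
2008: real = 6805.2/1.185 = 5742.78; growth vs 2007 (5997.79) = -4.25%.
2009: real = 7529.7/1.248 = 6033.41; growth vs 2008 (5742.78) = 5.06%.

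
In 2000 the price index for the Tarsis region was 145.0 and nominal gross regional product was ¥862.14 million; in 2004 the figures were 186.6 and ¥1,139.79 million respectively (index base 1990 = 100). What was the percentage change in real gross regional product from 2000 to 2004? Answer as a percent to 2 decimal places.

Real gross regional product 2000 = 862.14 / 1.450 = 594.58.
Real gross regional product 2004 = 1139.79 / 1.866 = 610.82.
Real growth = 610.82 / 594.58 − 1 = 0.0273.

2.73%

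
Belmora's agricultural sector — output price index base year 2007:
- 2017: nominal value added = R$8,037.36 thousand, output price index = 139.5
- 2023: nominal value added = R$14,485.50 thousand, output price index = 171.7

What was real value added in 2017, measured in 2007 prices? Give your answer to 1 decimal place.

R$5,761.5 thousand

Real value added = Nominal / (output price index/100) = 8037.36 / 1.395 = 5761.55.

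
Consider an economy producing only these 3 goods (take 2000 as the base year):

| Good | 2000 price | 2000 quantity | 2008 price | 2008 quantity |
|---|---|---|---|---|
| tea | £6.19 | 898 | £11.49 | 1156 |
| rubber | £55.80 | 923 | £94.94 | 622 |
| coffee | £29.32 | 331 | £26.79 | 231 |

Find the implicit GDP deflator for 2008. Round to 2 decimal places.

Nominal GDP 2008 = 11.49·1156 + 94.94·622 + 26.79·231 = 78523.61.
Real GDP 2008 (at 2000 prices) = 6.19·1156 + 55.80·622 + 29.32·231 = 48636.16.
Deflator = Nominal/Real × 100 = 78523.61/48636.16 × 100 = 161.451.

161.45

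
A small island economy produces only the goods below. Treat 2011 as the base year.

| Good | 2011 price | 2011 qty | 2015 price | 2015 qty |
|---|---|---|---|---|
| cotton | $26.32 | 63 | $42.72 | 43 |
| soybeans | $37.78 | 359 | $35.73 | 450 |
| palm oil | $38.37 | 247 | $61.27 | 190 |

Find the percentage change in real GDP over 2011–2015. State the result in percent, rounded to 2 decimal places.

Real GDP 2011 = Nominal GDP 2011 = 26.32·63 + 37.78·359 + 38.37·247 = 24698.57.
Real GDP 2015 (at 2011 prices) = 26.32·43 + 37.78·450 + 38.37·190 = 25423.06.
Real growth = 25423.06/24698.57 − 1 = 0.0293.

2.93%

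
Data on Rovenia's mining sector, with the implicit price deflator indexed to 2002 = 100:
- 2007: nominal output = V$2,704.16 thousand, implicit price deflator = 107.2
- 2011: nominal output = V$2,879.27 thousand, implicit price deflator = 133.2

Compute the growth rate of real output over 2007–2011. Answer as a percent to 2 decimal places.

-14.31%

Deflate each year: 2007 → 2704.16/1.072 = 2522.54; 2011 → 2879.27/1.332 = 2161.61.
So real output changed by 2161.61/2522.54 − 1 = -0.1431, i.e. -14.31%.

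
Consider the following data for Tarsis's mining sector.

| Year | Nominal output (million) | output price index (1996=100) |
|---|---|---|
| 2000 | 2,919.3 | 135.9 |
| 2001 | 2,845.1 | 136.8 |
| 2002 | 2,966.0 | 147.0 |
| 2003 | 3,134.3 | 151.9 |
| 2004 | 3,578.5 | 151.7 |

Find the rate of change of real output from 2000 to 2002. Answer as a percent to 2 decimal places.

-6.07%

Real output 2000 = 2919.3/1.359 = 2148.12.
Real output 2002 = 2966.0/1.470 = 2017.69.
Change = 2017.69/2148.12 − 1 = -0.0607.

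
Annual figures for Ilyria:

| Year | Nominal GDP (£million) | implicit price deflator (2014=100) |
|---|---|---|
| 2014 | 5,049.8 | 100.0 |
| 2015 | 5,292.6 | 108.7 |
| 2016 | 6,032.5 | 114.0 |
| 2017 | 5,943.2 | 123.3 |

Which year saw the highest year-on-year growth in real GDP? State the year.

2015: real = 5292.6/1.087 = 4869.00; growth vs 2014 (5049.80) = -3.58%.
2016: real = 6032.5/1.140 = 5291.67; growth vs 2015 (4869.00) = 8.68%.
2017: real = 5943.2/1.233 = 4820.11; growth vs 2016 (5291.67) = -8.91%.

2016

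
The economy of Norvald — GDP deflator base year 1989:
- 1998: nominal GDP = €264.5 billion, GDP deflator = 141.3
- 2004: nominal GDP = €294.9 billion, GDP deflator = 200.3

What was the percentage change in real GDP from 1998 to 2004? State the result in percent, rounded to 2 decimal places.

-21.35%

Real GDP 1998 = 264.5 / 1.413 = 187.19.
Real GDP 2004 = 294.9 / 2.003 = 147.23.
Real growth = 147.23 / 187.19 − 1 = -0.2135.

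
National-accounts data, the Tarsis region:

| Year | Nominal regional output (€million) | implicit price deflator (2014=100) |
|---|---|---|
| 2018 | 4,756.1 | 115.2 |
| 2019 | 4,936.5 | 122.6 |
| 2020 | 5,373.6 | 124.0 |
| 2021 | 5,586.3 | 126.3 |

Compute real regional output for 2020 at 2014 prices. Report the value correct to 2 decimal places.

€4,333.55 million

Real regional output 2020 = 5373.6 / 1.240 = 4333.55.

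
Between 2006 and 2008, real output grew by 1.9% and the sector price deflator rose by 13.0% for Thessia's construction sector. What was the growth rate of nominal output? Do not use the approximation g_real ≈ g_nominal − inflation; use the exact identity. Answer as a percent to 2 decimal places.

15.15%

(1 + g_nom) = (1 + g_real)(1 + π) = 1.0190 × 1.1300 = 1.15147.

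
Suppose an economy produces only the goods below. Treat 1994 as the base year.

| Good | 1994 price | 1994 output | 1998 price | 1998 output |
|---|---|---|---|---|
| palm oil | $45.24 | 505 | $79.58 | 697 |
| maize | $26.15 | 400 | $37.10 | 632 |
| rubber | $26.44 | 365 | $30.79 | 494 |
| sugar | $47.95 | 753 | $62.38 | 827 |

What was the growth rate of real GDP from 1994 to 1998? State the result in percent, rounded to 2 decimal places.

Real GDP 1994 = Nominal GDP 1994 = 45.24·505 + 26.15·400 + 26.44·365 + 47.95·753 = 79063.15.
Real GDP 1998 (at 1994 prices) = 45.24·697 + 26.15·632 + 26.44·494 + 47.95·827 = 100775.09.
Real growth = 100775.09/79063.15 − 1 = 0.2746.

27.46%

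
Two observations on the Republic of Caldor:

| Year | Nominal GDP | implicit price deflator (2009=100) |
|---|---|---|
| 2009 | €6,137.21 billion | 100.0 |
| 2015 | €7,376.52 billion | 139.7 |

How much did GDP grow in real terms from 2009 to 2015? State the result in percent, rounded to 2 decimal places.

-13.96%

Deflate each year: 2009 → 6137.21/1.000 = 6137.21; 2015 → 7376.52/1.397 = 5280.26.
So real GDP changed by 5280.26/6137.21 − 1 = -0.1396, i.e. -13.96%.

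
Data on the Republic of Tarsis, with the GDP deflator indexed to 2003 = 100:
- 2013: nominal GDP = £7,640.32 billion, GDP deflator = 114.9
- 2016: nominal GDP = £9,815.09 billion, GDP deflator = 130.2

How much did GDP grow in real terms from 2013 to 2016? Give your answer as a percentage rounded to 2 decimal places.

13.37%

Real GDP 2013 = 7640.32 / 1.149 = 6649.54.
Real GDP 2016 = 9815.09 / 1.302 = 7538.47.
Real growth = 7538.47 / 6649.54 − 1 = 0.1337.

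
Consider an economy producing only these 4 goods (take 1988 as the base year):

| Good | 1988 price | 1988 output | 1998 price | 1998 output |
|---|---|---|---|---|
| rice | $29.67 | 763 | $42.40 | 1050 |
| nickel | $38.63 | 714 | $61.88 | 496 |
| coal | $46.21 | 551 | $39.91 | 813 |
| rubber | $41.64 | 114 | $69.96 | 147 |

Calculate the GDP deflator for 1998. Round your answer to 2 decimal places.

125.47

Nominal GDP 1998 = 42.40·1050 + 61.88·496 + 39.91·813 + 69.96·147 = 117943.43.
Real GDP 1998 (at 1988 prices) = 29.67·1050 + 38.63·496 + 46.21·813 + 41.64·147 = 94003.79.
Deflator = Nominal/Real × 100 = 117943.43/94003.79 × 100 = 125.467.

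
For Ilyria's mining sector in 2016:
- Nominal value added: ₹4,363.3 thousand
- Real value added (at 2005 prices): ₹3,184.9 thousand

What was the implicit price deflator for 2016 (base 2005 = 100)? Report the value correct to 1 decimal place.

implicit price deflator = (Nominal / Real) × 100 = 4363.3 / 3184.9 × 100 = 137.00.

137.0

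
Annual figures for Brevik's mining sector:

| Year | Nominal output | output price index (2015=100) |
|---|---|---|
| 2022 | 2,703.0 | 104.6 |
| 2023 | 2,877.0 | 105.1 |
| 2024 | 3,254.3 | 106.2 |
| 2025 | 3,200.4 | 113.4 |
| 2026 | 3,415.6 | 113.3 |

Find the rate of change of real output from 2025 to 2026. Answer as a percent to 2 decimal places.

6.82%

Real output 2025 = 3200.4/1.134 = 2822.22.
Real output 2026 = 3415.6/1.133 = 3014.65.
Change = 3014.65/2822.22 − 1 = 0.0682.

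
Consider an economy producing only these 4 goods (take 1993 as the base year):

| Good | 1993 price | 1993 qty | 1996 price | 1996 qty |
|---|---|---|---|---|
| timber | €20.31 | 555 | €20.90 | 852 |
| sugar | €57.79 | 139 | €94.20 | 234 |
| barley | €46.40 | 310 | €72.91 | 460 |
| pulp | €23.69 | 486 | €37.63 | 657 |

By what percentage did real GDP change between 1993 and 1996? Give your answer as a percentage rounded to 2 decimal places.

Real GDP 1993 = Nominal GDP 1993 = 20.31·555 + 57.79·139 + 46.40·310 + 23.69·486 = 45202.20.
Real GDP 1996 (at 1993 prices) = 20.31·852 + 57.79·234 + 46.40·460 + 23.69·657 = 67735.31.
Real growth = 67735.31/45202.20 − 1 = 0.4985.

49.85%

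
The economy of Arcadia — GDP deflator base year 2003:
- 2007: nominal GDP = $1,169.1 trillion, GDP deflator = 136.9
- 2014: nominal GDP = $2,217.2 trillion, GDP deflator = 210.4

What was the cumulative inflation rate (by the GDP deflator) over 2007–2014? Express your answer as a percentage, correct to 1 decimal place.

53.7%

Price-level change = 210.4 / 136.9 − 1 = 0.5369.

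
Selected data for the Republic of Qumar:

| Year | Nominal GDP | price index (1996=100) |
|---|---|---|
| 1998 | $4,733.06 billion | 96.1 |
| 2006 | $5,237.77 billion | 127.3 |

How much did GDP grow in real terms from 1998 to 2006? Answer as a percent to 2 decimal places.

-16.46%

Real GDP 1998 = 4733.06 / 0.961 = 4925.14.
Real GDP 2006 = 5237.77 / 1.273 = 4114.51.
Real growth = 4114.51 / 4925.14 − 1 = -0.1646.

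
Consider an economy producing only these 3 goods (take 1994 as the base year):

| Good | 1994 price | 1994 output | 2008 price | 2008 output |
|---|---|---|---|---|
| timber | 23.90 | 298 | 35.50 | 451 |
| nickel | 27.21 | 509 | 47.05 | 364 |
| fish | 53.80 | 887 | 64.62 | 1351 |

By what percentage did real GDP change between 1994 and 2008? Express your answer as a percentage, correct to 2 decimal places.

Real GDP 1994 = Nominal GDP 1994 = 23.90·298 + 27.21·509 + 53.80·887 = 68692.69.
Real GDP 2008 (at 1994 prices) = 23.90·451 + 27.21·364 + 53.80·1351 = 93367.14.
Real growth = 93367.14/68692.69 − 1 = 0.3592.

35.92%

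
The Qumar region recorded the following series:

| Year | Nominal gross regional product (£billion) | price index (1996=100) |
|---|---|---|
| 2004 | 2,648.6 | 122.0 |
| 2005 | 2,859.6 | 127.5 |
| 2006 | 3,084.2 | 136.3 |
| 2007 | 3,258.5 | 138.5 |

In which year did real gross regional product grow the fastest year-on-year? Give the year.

2005: real = 2859.6/1.275 = 2242.82; growth vs 2004 (2170.98) = 3.31%.
2006: real = 3084.2/1.363 = 2262.80; growth vs 2005 (2242.82) = 0.89%.
2007: real = 3258.5/1.385 = 2352.71; growth vs 2006 (2262.80) = 3.97%.

2007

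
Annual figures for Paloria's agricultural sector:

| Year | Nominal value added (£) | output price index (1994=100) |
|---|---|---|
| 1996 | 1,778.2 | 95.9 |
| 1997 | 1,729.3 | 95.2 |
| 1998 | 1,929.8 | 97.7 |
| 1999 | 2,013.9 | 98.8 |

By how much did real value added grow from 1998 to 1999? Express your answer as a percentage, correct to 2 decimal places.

Real value added 1998 = 1929.8/0.977 = 1975.23.
Real value added 1999 = 2013.9/0.988 = 2038.36.
Change = 2038.36/1975.23 − 1 = 0.0320.

3.20%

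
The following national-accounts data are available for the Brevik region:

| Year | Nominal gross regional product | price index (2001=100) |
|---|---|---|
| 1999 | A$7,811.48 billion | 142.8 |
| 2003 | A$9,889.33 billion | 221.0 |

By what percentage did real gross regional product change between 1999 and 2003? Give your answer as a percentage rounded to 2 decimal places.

Deflate each year: 1999 → 7811.48/1.428 = 5470.22; 2003 → 9889.33/2.210 = 4474.81.
So real gross regional product changed by 4474.81/5470.22 − 1 = -0.1820, i.e. -18.20%.

-18.20%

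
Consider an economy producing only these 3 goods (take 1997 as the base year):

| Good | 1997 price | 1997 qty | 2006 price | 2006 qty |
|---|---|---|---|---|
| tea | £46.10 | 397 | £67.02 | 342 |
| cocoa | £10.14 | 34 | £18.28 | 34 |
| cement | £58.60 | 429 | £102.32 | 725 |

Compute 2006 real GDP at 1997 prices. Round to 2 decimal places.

£58595.96

Real GDP 2006 = Σ (p_1997 × q_2006) = 46.10·342 + 10.14·34 + 58.60·725 = 58595.96.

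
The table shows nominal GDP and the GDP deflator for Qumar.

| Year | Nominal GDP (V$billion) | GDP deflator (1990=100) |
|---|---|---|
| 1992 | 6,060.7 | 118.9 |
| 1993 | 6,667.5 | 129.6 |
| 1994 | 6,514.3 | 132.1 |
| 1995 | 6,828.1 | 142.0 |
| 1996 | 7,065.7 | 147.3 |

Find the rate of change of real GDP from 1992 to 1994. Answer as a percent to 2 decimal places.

Real GDP 1992 = 6060.7/1.189 = 5097.31.
Real GDP 1994 = 6514.3/1.321 = 4931.34.
Change = 4931.34/5097.31 − 1 = -0.0326.

-3.26%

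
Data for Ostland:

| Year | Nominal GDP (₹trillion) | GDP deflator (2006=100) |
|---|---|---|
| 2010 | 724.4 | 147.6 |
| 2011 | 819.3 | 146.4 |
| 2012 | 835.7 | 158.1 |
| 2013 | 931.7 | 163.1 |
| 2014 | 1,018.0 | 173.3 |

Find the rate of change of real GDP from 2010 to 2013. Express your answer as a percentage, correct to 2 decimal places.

Real GDP 2010 = 724.4/1.476 = 490.79.
Real GDP 2013 = 931.7/1.631 = 571.24.
Change = 571.24/490.79 − 1 = 0.1639.

16.39%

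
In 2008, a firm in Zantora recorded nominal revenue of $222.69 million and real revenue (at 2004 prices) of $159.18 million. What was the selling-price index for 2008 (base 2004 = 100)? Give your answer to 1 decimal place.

selling-price index = (Nominal / Real) × 100 = 222.69 / 159.18 × 100 = 139.90.

139.9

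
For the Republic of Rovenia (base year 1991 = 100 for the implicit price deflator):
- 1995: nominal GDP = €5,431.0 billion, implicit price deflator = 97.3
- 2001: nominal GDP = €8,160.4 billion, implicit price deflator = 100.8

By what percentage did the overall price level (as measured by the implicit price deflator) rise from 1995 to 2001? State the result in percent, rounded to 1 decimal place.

Price-level change = 100.8 / 97.3 − 1 = 0.0360.

3.6%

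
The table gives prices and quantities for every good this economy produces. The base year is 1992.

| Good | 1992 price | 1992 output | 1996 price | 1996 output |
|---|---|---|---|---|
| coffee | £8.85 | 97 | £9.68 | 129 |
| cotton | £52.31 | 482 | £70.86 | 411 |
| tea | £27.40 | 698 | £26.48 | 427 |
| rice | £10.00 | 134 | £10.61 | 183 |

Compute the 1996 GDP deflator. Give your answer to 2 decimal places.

120.60

Nominal GDP 1996 = 9.68·129 + 70.86·411 + 26.48·427 + 10.61·183 = 43620.77.
Real GDP 1996 (at 1992 prices) = 8.85·129 + 52.31·411 + 27.40·427 + 10.00·183 = 36170.86.
Deflator = Nominal/Real × 100 = 43620.77/36170.86 × 100 = 120.596.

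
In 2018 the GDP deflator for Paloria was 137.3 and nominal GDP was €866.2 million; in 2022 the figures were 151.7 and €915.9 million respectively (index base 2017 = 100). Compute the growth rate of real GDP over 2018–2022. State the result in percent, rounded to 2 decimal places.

Real GDP 2018 = 866.2 / 1.373 = 630.88.
Real GDP 2022 = 915.9 / 1.517 = 603.76.
Real growth = 603.76 / 630.88 − 1 = -0.0430.

-4.30%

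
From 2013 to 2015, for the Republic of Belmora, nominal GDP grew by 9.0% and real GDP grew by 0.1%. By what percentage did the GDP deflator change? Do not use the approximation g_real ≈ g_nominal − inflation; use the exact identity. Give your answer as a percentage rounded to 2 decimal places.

(1 + g_nom) = (1 + g_real)(1 + π), so π = 1.0900 / 1.0010 − 1 = 0.08891.

8.89%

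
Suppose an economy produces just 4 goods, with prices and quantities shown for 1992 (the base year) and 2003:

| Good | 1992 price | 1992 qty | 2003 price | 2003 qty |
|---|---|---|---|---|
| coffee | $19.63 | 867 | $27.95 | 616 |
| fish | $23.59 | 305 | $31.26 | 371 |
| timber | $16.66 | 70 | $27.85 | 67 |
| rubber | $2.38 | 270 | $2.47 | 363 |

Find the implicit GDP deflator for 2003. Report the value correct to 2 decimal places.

Nominal GDP 2003 = 27.95·616 + 31.26·371 + 27.85·67 + 2.47·363 = 31577.22.
Real GDP 2003 (at 1992 prices) = 19.63·616 + 23.59·371 + 16.66·67 + 2.38·363 = 22824.13.
Deflator = Nominal/Real × 100 = 31577.22/22824.13 × 100 = 138.350.

138.35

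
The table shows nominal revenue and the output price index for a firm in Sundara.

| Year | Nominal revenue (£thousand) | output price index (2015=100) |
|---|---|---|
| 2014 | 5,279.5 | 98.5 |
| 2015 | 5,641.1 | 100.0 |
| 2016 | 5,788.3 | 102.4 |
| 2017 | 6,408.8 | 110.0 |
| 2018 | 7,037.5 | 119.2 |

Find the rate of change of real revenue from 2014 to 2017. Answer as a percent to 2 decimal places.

Real revenue 2014 = 5279.5/0.985 = 5359.90.
Real revenue 2017 = 6408.8/1.100 = 5826.18.
Change = 5826.18/5359.90 − 1 = 0.0870.

8.70%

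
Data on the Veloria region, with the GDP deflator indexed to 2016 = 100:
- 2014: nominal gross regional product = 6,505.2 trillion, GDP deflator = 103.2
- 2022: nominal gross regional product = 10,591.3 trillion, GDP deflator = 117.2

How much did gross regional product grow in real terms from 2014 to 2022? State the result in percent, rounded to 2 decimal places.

Deflate each year: 2014 → 6505.2/1.032 = 6303.49; 2022 → 10591.3/1.172 = 9036.95.
So real gross regional product changed by 9036.95/6303.49 − 1 = 0.4336, i.e. 43.36%.

43.36%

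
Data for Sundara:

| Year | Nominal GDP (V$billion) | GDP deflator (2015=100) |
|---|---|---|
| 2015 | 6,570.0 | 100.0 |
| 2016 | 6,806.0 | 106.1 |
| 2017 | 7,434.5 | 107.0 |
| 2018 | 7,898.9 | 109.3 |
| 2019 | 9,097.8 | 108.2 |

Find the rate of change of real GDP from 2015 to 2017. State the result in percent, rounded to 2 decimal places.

5.76%

Real GDP 2015 = 6570.0/1.000 = 6570.00.
Real GDP 2017 = 7434.5/1.070 = 6948.13.
Change = 6948.13/6570.00 − 1 = 0.0576.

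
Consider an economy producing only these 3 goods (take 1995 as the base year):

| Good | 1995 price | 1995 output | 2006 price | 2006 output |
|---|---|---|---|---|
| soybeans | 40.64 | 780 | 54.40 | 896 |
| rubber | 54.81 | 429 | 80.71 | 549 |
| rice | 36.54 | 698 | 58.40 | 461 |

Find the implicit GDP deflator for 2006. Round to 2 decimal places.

Nominal GDP 2006 = 54.40·896 + 80.71·549 + 58.40·461 = 119974.59.
Real GDP 2006 (at 1995 prices) = 40.64·896 + 54.81·549 + 36.54·461 = 83349.07.
Deflator = Nominal/Real × 100 = 119974.59/83349.07 × 100 = 143.942.

143.94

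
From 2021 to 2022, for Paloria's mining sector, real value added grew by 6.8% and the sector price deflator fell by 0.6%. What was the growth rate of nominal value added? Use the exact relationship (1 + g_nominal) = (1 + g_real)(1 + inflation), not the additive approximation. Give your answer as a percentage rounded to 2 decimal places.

(1 + g_nom) = (1 + g_real)(1 + π) = 1.0680 × 0.9940 = 1.06159.

6.16%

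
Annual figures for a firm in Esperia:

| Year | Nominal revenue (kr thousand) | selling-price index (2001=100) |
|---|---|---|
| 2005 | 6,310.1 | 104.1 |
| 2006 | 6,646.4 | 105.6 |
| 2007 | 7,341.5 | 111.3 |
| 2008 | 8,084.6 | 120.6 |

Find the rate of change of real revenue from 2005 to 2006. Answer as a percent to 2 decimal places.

Real revenue 2005 = 6310.1/1.041 = 6061.58.
Real revenue 2006 = 6646.4/1.056 = 6293.94.
Change = 6293.94/6061.58 − 1 = 0.0383.

3.83%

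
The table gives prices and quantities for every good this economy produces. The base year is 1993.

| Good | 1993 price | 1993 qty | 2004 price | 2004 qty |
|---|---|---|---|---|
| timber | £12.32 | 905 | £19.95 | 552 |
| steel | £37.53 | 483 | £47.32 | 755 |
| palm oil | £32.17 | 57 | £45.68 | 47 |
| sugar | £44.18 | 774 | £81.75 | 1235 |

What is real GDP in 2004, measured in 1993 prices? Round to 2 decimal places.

Real GDP 2004 = Σ (p_1993 × q_2004) = 12.32·552 + 37.53·755 + 32.17·47 + 44.18·1235 = 91210.08.

£91210.08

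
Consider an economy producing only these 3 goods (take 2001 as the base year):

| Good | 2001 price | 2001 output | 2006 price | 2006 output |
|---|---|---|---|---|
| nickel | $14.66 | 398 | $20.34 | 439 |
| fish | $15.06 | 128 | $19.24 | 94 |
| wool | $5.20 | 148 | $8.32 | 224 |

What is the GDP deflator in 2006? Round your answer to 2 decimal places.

139.77

Nominal GDP 2006 = 20.34·439 + 19.24·94 + 8.32·224 = 12601.50.
Real GDP 2006 (at 2001 prices) = 14.66·439 + 15.06·94 + 5.20·224 = 9016.18.
Deflator = Nominal/Real × 100 = 12601.50/9016.18 × 100 = 139.765.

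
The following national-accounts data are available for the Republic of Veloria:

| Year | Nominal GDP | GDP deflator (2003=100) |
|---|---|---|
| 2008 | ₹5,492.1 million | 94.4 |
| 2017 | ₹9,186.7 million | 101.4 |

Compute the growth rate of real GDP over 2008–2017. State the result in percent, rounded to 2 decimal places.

Real GDP 2008 = 5492.1 / 0.944 = 5817.90.
Real GDP 2017 = 9186.7 / 1.014 = 9059.86.
Real growth = 9059.86 / 5817.90 − 1 = 0.5572.

55.72%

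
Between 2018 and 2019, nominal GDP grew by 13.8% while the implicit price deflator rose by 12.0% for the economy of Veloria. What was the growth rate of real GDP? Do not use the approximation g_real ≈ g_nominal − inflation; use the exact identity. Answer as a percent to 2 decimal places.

1.61%

(1 + g_nom) = (1 + g_real)(1 + π), so g_real = 1.1380 / 1.1200 − 1 = 0.01607.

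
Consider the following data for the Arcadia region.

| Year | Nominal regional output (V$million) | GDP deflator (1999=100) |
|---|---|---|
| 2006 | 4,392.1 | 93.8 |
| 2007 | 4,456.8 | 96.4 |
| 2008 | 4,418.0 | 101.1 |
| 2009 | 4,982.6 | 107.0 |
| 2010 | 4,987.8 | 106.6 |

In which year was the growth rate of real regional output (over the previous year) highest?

2009

2007: real = 4456.8/0.964 = 4623.24; growth vs 2006 (4682.41) = -1.26%.
2008: real = 4418.0/1.011 = 4369.93; growth vs 2007 (4623.24) = -5.48%.
2009: real = 4982.6/1.070 = 4656.64; growth vs 2008 (4369.93) = 6.56%.
2010: real = 4987.8/1.066 = 4678.99; growth vs 2009 (4656.64) = 0.48%.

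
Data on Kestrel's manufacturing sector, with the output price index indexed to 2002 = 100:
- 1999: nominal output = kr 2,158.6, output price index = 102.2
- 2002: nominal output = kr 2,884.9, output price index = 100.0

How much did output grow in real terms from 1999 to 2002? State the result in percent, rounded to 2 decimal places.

36.59%

Real output 1999 = 2158.6 / 1.022 = 2112.13.
Real output 2002 = 2884.9 / 1.000 = 2884.90.
Real growth = 2884.90 / 2112.13 − 1 = 0.3659.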